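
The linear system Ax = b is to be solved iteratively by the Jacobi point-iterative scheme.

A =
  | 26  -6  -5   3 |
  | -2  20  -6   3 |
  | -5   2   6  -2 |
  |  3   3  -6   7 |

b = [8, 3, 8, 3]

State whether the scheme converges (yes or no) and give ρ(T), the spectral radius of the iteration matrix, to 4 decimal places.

yes, ρ = 0.6765

Let D = diag(26, 20, 6, 7); L, U the strict triangles.
Jacobi: T = -D⁻¹(L+U), T[0,2] = -(-5)/(26) = +0.1923; T[0,0] = 0.
  T[0,:] = [+0.0000  +0.2308  +0.1923  -0.1154]
  T[1,:] = [+0.1000  +0.0000  +0.3000  -0.1500]
  T[2,:] = [+0.8333  -0.3333  +0.0000  +0.3333]
  T[3,:] = [-0.4286  -0.4286  +0.8571  +0.0000]
|eigenvalues of T|: 0.6765, 0.5142, 0.4205, 0.2582.
ρ = 0.6765; 0.6765 < 1, so it converges for any x₀.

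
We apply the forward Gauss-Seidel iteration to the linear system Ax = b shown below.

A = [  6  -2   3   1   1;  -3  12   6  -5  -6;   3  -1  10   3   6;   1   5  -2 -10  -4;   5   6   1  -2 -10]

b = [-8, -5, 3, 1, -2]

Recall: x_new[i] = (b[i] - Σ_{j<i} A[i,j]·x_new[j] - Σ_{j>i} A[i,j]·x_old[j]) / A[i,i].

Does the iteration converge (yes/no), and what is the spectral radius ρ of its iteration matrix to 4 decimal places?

Write A = D+L+U with D = diag(6, 12, 10, -10, -10).
GS T = -(D+L)⁻¹U: row 0 first, T[0,1] = -(-2)/(6) = +0.3333; later rows by forward substitution.
  T[0,:] = [+0.0000, +0.3333, -0.5000, -0.1667, -0.1667]
  T[1,:] = [+0.0000, +0.0833, -0.6250, +0.3750, +0.4583]
  T[2,:] = [+0.0000, -0.0917, +0.0875, -0.2125, -0.5042]
  T[3,:] = [+0.0000, +0.0933, -0.3800, +0.2133, -0.0867]
  T[4,:] = [+0.0000, +0.1888, -0.5402, +0.0778, +0.1586]
|roots of det(T-λI)|: 0.9373, 0.4545, 0.1861, 0.1261, 0.0000.
ρ(T) = max|λ| = 0.9373; 0.9373 < 1: convergent.

yes, ρ = 0.9373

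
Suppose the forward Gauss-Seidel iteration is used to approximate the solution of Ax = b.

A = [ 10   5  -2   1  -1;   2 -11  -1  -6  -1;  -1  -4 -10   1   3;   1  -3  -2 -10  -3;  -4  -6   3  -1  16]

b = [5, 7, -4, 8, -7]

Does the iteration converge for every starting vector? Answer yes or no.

yes

Write A = D+L+U with D = diag(10, -11, -10, -10, 16).
T_GS = -(D+L)⁻¹U: row 0 first, T[0,2] = -(-2)/(10) = +0.2000; later rows by forward substitution.
  T[0,:] = [+0.0000, -0.5000, +0.2000, -0.1000, +0.1000]
  T[1,:] = [+0.0000, -0.0909, -0.0545, -0.5636, -0.0727]
  T[2,:] = [+0.0000, +0.0864, +0.0018, +0.3355, +0.3191]
  T[3,:] = [+0.0000, -0.0400, +0.0360, +0.0920, -0.3320]
  T[4,:] = [+0.0000, -0.1778, +0.0315, -0.2935, -0.0829]
|roots of det(T-λI)|: 0.5015, 0.2401, 0.2401, 0.0118, 0.0000.
spectral radius ρ = 0.5015; 0.5015 < 1 ⇒ converges.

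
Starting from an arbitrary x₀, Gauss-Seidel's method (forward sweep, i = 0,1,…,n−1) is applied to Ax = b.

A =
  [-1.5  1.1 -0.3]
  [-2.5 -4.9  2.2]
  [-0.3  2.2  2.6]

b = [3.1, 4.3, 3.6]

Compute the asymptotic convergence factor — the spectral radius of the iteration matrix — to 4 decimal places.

0.9054

Split A = D + L + U, D = diag(-1.5, -4.9, 2.6).
GS T = -(D+L)⁻¹U: row 0 first, T[0,1] = -(1.1)/(-1.5) = +0.7333; later rows by forward substitution.
  T[0,:] = [+0.0000  +0.7333  -0.2000]
  T[1,:] = [+0.0000  -0.3741  +0.5510]
  T[2,:] = [+0.0000  +0.4012  -0.4893]
eigenvalue magnitudes: 0.9054, 0.0420, 0.0000.
ρ = 0.9054; 0.9054 < 1, so it converges for any x₀.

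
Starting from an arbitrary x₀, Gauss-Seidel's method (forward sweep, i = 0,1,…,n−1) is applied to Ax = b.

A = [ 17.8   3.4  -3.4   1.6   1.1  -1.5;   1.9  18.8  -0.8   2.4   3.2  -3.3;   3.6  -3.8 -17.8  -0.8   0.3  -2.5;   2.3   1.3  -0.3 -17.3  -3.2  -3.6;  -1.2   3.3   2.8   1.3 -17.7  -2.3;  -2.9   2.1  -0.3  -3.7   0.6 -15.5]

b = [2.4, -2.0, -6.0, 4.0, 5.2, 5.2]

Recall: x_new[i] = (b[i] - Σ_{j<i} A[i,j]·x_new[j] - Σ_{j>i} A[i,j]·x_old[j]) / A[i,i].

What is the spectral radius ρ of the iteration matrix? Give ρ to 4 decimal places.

A = D + L + U where D = diag(17.8, 18.8, -17.8, -17.3, -17.7, -15.5).
T_GS = -(D+L)⁻¹U: row 0 first, T[0,3] = -(1.6)/(17.8) = -0.0899; later rows by forward substitution.
  T[0,:] = [+0.0000 -0.1910 +0.1910 -0.0899 -0.0618 +0.0843]
  T[1,:] = [+0.0000 +0.0193 +0.0232 -0.1186 -0.1640 +0.1670]
  T[2,:] = [+0.0000 -0.0428 +0.0337 -0.0378 +0.0394 -0.1591]
  T[3,:] = [+0.0000 -0.0232 +0.0266 -0.0202 -0.2062 -0.1816]
  T[4,:] = [+0.0000 +0.0081 -0.0013 -0.0235 -0.0353 -0.1430]
  T[5,:] = [+0.0000 +0.0450 -0.0396 +0.0054 +0.0364 +0.0477]
|eigenvalues of T|: 0.1774, 0.1348, 0.1348, 0.0535, 0.0095, 0.0000.
ρ = 0.1774; 0.1774 < 1: convergent.

0.1774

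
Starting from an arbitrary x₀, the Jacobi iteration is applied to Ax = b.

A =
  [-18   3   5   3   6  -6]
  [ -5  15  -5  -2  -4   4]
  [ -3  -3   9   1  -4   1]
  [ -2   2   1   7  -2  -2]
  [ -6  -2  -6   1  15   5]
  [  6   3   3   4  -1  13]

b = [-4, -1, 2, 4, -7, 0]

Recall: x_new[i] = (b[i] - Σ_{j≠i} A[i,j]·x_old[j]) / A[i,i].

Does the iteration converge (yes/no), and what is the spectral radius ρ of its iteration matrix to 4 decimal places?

no, ρ = 1.1215

Let D = diag(-18, 15, 9, 7, 15, 13); L, U the strict triangles.
Jacobi T = -D⁻¹(L+U): T[0,3] = -(3)/(-18) = +0.1667; T[0,0] = 0.
  T[0,:] = [+0.0000, +0.1667, +0.2778, +0.1667, +0.3333, -0.3333]
  T[1,:] = [+0.3333, +0.0000, +0.3333, +0.1333, +0.2667, -0.2667]
  T[2,:] = [+0.3333, +0.3333, +0.0000, -0.1111, +0.4444, -0.1111]
  T[3,:] = [+0.2857, -0.2857, -0.1429, +0.0000, +0.2857, +0.2857]
  T[4,:] = [+0.4000, +0.1333, +0.4000, -0.0667, +0.0000, -0.3333]
  T[5,:] = [-0.4615, -0.2308, -0.2308, -0.3077, +0.0769, +0.0000]
moduli |λ_i(T)| = 1.1215, 0.4356, 0.4356, 0.3091, 0.3091, 0.0625.
spectral radius ρ = 1.1215; 1.1215 > 1 ⇒ diverges.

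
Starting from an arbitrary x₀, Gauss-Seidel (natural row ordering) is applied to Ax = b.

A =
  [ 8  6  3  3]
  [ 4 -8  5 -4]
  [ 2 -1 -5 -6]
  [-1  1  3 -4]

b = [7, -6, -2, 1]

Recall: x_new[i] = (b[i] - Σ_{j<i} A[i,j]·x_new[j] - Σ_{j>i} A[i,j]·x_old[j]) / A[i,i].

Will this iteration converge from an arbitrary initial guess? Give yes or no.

Write A = D+L+U with D = diag(8, -8, -5, -4).
Gauss-Seidel: T = -(D+L)⁻¹U, row 0 first, T[0,3] = -(3)/(8) = -0.3750; later rows by forward substitution.
  T[0,:] = [+0.0000 -0.7500 -0.3750 -0.3750]
  T[1,:] = [+0.0000 -0.3750 +0.4375 -0.6875]
  T[2,:] = [+0.0000 -0.2250 -0.2375 -1.2125]
  T[3,:] = [+0.0000 -0.0750 +0.0250 -0.9875]
|roots of det(T-λI)|: 0.9375, 0.3873, 0.3873, 0.0000.
spectral radius ρ = 0.9375; 0.9375 < 1: convergent.

yes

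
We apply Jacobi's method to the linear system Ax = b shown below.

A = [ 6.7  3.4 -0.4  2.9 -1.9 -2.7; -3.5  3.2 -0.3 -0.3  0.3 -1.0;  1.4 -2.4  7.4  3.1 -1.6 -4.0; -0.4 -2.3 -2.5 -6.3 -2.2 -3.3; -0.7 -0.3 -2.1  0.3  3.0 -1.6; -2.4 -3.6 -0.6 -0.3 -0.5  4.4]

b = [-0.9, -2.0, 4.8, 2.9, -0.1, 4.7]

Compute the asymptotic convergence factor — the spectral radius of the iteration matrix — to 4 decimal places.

1.3050

Diagonal D = diag(6.7, 3.2, 7.4, -6.3, 3, 4.4); L, U strict lower/upper.
Jacobi T = -D⁻¹(L+U): T[3,4] = -(-2.2)/(-6.3) = -0.3492; T[3,3] = 0.
  T[0,:] = [+0.0000, -0.5075, +0.0597, -0.4328, +0.2836, +0.4030]
  T[1,:] = [+1.0938, +0.0000, +0.0938, +0.0938, -0.0938, +0.3125]
  T[2,:] = [-0.1892, +0.3243, +0.0000, -0.4189, +0.2162, +0.5405]
  T[3,:] = [-0.0635, -0.3651, -0.3968, +0.0000, -0.3492, -0.5238]
  T[4,:] = [+0.2333, +0.1000, +0.7000, -0.1000, +0.0000, +0.5333]
  T[5,:] = [+0.5455, +0.8182, +0.1364, +0.0682, +0.1136, +0.0000]
|roots of det(T-λI)|: 1.3050, 0.7519, 0.7519, 0.5248, 0.5248, 0.2772.
ρ = 1.3050; 1.3050 > 1: divergent.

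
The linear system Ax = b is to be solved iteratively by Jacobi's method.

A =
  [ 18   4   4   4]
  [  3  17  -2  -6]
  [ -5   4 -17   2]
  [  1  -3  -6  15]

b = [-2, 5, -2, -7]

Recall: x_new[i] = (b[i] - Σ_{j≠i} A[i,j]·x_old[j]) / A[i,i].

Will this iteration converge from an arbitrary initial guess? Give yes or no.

yes

Diagonal D = diag(18, 17, -17, 15); L, U strict lower/upper.
Jacobi T = -D⁻¹(L+U): T[3,2] = -(-6)/(15) = +0.4000; T[3,3] = 0.
  T[0,:] = [+0.0000, -0.2222, -0.2222, -0.2222]
  T[1,:] = [-0.1765, +0.0000, +0.1176, +0.3529]
  T[2,:] = [-0.2941, +0.2353, +0.0000, +0.1176]
  T[3,:] = [-0.0667, +0.2000, +0.4000, +0.0000]
moduli |λ_i(T)| = 0.6564, 0.2698, 0.2698, 0.2081.
ρ = 0.6564; 0.6564 < 1 ⇒ converges.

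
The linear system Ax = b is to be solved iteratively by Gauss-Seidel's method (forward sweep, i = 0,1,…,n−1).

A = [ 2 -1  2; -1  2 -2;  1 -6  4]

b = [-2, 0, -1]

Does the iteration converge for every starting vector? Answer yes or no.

Diagonal D = diag(2, 2, 4); L, U strict lower/upper.
Gauss-Seidel: T = -(D+L)⁻¹U, row 0 first, T[0,1] = -(-1)/(2) = +0.5000; later rows by forward substitution.
  T[0,:] = [+0.0000 +0.5000 -1.0000]
  T[1,:] = [+0.0000 +0.2500 +0.5000]
  T[2,:] = [+0.0000 +0.2500 +1.0000]
eigenvalue magnitudes: 1.1404, 0.1096, 0.0000.
spectral radius ρ = 1.1404; 1.1404 > 1 ⇒ diverges.

no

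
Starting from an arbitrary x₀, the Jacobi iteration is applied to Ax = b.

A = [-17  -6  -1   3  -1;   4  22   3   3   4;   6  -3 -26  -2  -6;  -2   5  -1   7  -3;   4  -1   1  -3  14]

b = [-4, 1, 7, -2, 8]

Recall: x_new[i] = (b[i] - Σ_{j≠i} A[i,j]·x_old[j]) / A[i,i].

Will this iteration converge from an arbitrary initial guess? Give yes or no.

Diagonal D = diag(-17, 22, -26, 7, 14); L, U strict lower/upper.
Jacobi T = -D⁻¹(L+U): T[0,1] = -(-6)/(-17) = -0.3529; T[0,0] = 0.
  T[0,:] = [+0.0000, -0.3529, -0.0588, +0.1765, -0.0588]
  T[1,:] = [-0.1818, +0.0000, -0.1364, -0.1364, -0.1818]
  T[2,:] = [+0.2308, -0.1154, +0.0000, -0.0769, -0.2308]
  T[3,:] = [+0.2857, -0.7143, +0.1429, +0.0000, +0.4286]
  T[4,:] = [-0.2857, +0.0714, -0.0714, +0.2143, +0.0000]
moduli |λ_i(T)| = 0.5534, 0.3849, 0.3849, 0.1839, 0.0283.
ρ = 0.5534; 0.5534 < 1: convergent.

yes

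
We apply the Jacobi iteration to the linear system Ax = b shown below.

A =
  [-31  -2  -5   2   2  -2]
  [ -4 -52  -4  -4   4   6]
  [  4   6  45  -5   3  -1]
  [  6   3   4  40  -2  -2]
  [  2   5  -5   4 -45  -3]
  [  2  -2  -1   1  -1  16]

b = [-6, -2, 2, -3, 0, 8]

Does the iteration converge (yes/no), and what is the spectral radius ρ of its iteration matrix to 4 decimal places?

Diagonal D = diag(-31, -52, 45, 40, -45, 16); L, U strict lower/upper.
Jacobi T = -D⁻¹(L+U): T[3,5] = -(-2)/(40) = +0.0500; T[3,3] = 0.
  T[0,:] = [+0.0000 -0.0645 -0.1613 +0.0645 +0.0645 -0.0645]
  T[1,:] = [-0.0769 +0.0000 -0.0769 -0.0769 +0.0769 +0.1154]
  T[2,:] = [-0.0889 -0.1333 +0.0000 +0.1111 -0.0667 +0.0222]
  T[3,:] = [-0.1500 -0.0750 -0.1000 +0.0000 +0.0500 +0.0500]
  T[4,:] = [+0.0444 +0.1111 -0.1111 +0.0889 +0.0000 -0.0667]
  T[5,:] = [-0.1250 +0.1250 +0.0625 -0.0625 +0.0625 +0.0000]
|eigenvalues of T|: 0.2087, 0.1605, 0.1598, 0.1598, 0.0663, 0.0663.
spectral radius ρ = 0.2087; 0.2087 < 1, so it converges for any x₀.

yes, ρ = 0.2087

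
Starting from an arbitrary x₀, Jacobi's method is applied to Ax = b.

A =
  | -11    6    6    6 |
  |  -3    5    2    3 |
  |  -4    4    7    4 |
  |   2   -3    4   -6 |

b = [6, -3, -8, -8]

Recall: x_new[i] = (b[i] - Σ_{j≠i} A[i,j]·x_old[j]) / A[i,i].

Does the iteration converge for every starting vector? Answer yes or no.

Write A = D+L+U with D = diag(-11, 5, 7, -6).
Jacobi T = -D⁻¹(L+U): T[3,0] = -(2)/(-6) = +0.3333; T[3,3] = 0.
  T[0,:] = [+0.0000 +0.5455 +0.5455 +0.5455]
  T[1,:] = [+0.6000 +0.0000 -0.4000 -0.6000]
  T[2,:] = [+0.5714 -0.5714 +0.0000 -0.5714]
  T[3,:] = [+0.3333 -0.5000 +0.6667 +0.0000]
|roots of det(T-λI)|: 1.1361, 0.5863, 0.5498, 0.0000.
spectral radius ρ = 1.1361; 1.1361 > 1: divergent.

no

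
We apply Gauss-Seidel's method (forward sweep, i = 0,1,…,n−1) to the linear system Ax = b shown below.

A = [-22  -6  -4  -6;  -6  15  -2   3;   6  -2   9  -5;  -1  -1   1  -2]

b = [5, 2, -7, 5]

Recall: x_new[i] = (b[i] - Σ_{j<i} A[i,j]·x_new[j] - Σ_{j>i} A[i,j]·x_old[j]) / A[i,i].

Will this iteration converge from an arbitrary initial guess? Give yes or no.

yes

Diagonal D = diag(-22, 15, 9, -2); L, U strict lower/upper.
Gauss-Seidel: T = -(D+L)⁻¹U, row 0 first, T[0,2] = -(-4)/(-22) = -0.1818; later rows by forward substitution.
  T[0,:] = [+0.0000  -0.2727  -0.1818  -0.2727]
  T[1,:] = [+0.0000  -0.1091  +0.0606  -0.3091]
  T[2,:] = [+0.0000  +0.1576  +0.1347  +0.6687]
  T[3,:] = [+0.0000  +0.2697  +0.1279  +0.6253]
|roots of det(T-λI)|: 0.6874, 0.1212, 0.1212, 0.0000.
ρ = 0.6874; 0.6874 < 1, so it converges for any x₀.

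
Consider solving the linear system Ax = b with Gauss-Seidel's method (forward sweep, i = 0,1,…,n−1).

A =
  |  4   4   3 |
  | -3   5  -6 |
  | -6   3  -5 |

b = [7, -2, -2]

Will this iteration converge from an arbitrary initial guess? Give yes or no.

A = D + L + U where D = diag(4, 5, -5).
Gauss-Seidel: T = -(D+L)⁻¹U, row 0 first, T[0,2] = -(3)/(4) = -0.7500; later rows by forward substitution.
  T[0,:] = [+0.0000, -1.0000, -0.7500]
  T[1,:] = [+0.0000, -0.6000, +0.7500]
  T[2,:] = [+0.0000, +0.8400, +1.3500]
moduli |λ_i(T)| = 1.6322, 0.8822, 0.0000.
spectral radius ρ = 1.6322; 1.6322 > 1 ⇒ diverges.

no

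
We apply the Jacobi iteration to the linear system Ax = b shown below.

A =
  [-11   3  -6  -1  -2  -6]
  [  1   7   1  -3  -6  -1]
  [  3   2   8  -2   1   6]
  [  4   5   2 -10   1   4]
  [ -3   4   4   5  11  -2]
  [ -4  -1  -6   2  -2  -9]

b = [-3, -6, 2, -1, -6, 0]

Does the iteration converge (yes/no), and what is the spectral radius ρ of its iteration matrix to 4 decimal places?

Diagonal D = diag(-11, 7, 8, -10, 11, -9); L, U strict lower/upper.
T_J = -D⁻¹(L+U): T[2,0] = -(3)/(8) = -0.3750; T[2,2] = 0.
  T[0,:] = [+0.0000  +0.2727  -0.5455  -0.0909  -0.1818  -0.5455]
  T[1,:] = [-0.1429  +0.0000  -0.1429  +0.4286  +0.8571  +0.1429]
  T[2,:] = [-0.3750  -0.2500  +0.0000  +0.2500  -0.1250  -0.7500]
  T[3,:] = [+0.4000  +0.5000  +0.2000  +0.0000  +0.1000  +0.4000]
  T[4,:] = [+0.2727  -0.3636  -0.3636  -0.4545  +0.0000  +0.1818]
  T[5,:] = [-0.4444  -0.1111  -0.6667  +0.2222  -0.2222  +0.0000]
|roots of det(T-λI)|: 1.2521, 0.7417, 0.4861, 0.4861, 0.4115, 0.4115.
ρ(T) = max|λ| = 1.2521; 1.2521 > 1: divergent.

no, ρ = 1.2521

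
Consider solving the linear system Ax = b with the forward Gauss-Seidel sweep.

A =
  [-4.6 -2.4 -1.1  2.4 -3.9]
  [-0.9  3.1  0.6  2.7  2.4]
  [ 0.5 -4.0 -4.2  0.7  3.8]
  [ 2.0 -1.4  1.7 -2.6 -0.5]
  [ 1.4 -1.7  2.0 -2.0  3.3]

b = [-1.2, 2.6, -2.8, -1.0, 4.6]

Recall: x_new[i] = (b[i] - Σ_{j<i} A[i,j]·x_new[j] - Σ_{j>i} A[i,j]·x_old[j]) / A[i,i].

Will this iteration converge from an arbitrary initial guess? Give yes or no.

Split A = D + L + U, D = diag(-4.6, 3.1, -4.2, -2.6, 3.3).
GS T = -(D+L)⁻¹U: row 0 first, T[0,4] = -(-3.9)/(-4.6) = -0.8478; later rows by forward substitution.
  T[0,:] = [+0.0000  -0.5217  -0.2391  +0.5217  -0.8478]
  T[1,:] = [+0.0000  -0.1515  -0.2630  -0.7195  -1.0203]
  T[2,:] = [+0.0000  +0.0821  +0.2220  +0.9140  +1.7756]
  T[3,:] = [+0.0000  -0.2661  +0.1028  +1.3864  +0.8659]
  T[4,:] = [+0.0000  -0.0677  -0.1063  -0.3057  -0.7173]
|λ(T)| sorted: 1.4223, 0.4312, 0.2423, 0.0092, 0.0000.
spectral radius ρ = 1.4223; 1.4223 > 1: divergent.

no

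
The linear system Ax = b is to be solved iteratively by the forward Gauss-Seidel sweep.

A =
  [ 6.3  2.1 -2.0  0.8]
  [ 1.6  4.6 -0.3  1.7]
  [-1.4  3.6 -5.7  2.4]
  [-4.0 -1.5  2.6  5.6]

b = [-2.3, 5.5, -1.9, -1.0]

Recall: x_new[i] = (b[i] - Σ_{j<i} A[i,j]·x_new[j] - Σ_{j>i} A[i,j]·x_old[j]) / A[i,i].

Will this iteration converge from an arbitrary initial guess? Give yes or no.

yes

Split A = D + L + U, D = diag(6.3, 4.6, -5.7, 5.6).
Gauss-Seidel: T = -(D+L)⁻¹U, row 0 first, T[0,1] = -(2.1)/(6.3) = -0.3333; later rows by forward substitution.
  T[0,:] = [+0.0000, -0.3333, +0.3175, -0.1270]
  T[1,:] = [+0.0000, +0.1159, -0.0452, -0.3254]
  T[2,:] = [+0.0000, +0.1551, -0.1065, +0.2467]
  T[3,:] = [+0.0000, -0.2790, +0.2641, -0.2924]
moduli |λ_i(T)| = 0.5834, 0.2568, 0.0436, 0.0000.
spectral radius ρ = 0.5834; 0.5834 < 1 ⇒ converges.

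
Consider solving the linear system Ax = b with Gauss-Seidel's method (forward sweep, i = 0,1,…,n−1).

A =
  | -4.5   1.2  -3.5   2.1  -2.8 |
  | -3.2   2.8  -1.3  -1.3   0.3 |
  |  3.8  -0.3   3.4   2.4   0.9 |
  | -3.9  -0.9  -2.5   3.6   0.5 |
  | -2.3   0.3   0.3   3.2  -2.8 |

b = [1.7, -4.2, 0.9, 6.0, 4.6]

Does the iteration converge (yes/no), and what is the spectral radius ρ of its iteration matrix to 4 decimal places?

Split A = D + L + U, D = diag(-4.5, 2.8, 3.4, 3.6, -2.8).
GS T = -(D+L)⁻¹U: row 0 first, T[0,1] = -(1.2)/(-4.5) = +0.2667; later rows by forward substitution.
  T[0,:] = [+0.0000  +0.2667  -0.7778  +0.4667  -0.6222]
  T[1,:] = [+0.0000  +0.3048  -0.4246  +0.9976  -0.8183]
  T[2,:] = [+0.0000  -0.2711  +0.8318  -1.1394  +0.3585]
  T[3,:] = [+0.0000  +0.1768  -0.3711  -0.0363  -0.7686]
  T[4,:] = [+0.0000  -0.0134  +0.2584  -0.4400  -0.4165]
|roots of det(T-λI)|: 1.6015, 0.8268, 0.1435, 0.0525, 0.0000.
ρ = 1.6015; 1.6015 > 1: divergent.

no, ρ = 1.6015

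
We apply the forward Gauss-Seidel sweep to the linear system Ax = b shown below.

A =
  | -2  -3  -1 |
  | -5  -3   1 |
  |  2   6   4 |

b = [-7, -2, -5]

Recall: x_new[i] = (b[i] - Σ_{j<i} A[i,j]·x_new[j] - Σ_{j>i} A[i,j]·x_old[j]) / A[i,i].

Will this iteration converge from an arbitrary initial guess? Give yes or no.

no

Diagonal D = diag(-2, -3, 4); L, U strict lower/upper.
T_GS = -(D+L)⁻¹U: row 0 first, T[0,1] = -(-3)/(-2) = -1.5000; later rows by forward substitution.
  T[0,:] = [+0.0000, -1.5000, -0.5000]
  T[1,:] = [+0.0000, +2.5000, +1.1667]
  T[2,:] = [+0.0000, -3.0000, -1.5000]
|roots of det(T-λI)|: 1.2071, 0.2071, 0.0000.
ρ(T) = max|λ| = 1.2071; 1.2071 > 1 ⇒ diverges.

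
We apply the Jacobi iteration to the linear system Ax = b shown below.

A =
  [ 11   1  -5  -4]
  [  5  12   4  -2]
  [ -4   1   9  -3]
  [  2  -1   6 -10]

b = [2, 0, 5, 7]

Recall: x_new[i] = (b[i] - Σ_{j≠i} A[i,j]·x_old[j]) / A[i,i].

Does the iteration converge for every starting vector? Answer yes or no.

yes

Let D = diag(11, 12, 9, -10); L, U the strict triangles.
Jacobi: T = -D⁻¹(L+U), T[3,0] = -(2)/(-10) = +0.2000; T[3,3] = 0.
  T[0,:] = [+0.0000 -0.0909 +0.4545 +0.3636]
  T[1,:] = [-0.4167 +0.0000 -0.3333 +0.1667]
  T[2,:] = [+0.4444 -0.1111 +0.0000 +0.3333]
  T[3,:] = [+0.2000 -0.1000 +0.6000 +0.0000]
moduli |λ_i(T)| = 0.8654, 0.4476, 0.3303, 0.0875.
ρ(T) = max|λ| = 0.8654; 0.8654 < 1, so it converges for any x₀.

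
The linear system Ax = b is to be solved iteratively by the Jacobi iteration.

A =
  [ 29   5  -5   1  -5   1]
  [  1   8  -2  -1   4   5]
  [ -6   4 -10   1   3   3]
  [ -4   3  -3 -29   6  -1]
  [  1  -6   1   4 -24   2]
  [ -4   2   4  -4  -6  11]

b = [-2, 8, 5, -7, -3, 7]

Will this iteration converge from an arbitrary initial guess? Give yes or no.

yes

Diagonal D = diag(29, 8, -10, -29, -24, 11); L, U strict lower/upper.
T_J = -D⁻¹(L+U): T[0,5] = -(1)/(29) = -0.0345; T[0,0] = 0.
  T[0,:] = [+0.0000, -0.1724, +0.1724, -0.0345, +0.1724, -0.0345]
  T[1,:] = [-0.1250, +0.0000, +0.2500, +0.1250, -0.5000, -0.6250]
  T[2,:] = [-0.6000, +0.4000, +0.0000, +0.1000, +0.3000, +0.3000]
  T[3,:] = [-0.1379, +0.1034, -0.1034, +0.0000, +0.2069, -0.0345]
  T[4,:] = [+0.0417, -0.2500, +0.0417, +0.1667, +0.0000, +0.0833]
  T[5,:] = [+0.3636, -0.1818, -0.3636, +0.3636, +0.5455, +0.0000]
moduli |λ_i(T)| = 0.7571, 0.4131, 0.4116, 0.4116, 0.2400, 0.2400.
ρ = 0.7571; 0.7571 < 1: convergent.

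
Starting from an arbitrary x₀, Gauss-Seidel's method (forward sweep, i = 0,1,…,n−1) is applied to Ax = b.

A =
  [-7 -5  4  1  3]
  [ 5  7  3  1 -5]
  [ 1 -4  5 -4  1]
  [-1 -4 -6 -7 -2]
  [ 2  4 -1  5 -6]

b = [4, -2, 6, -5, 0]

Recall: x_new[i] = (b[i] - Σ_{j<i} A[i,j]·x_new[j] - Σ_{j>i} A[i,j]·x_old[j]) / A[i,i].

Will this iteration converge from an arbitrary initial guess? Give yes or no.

A = D + L + U where D = diag(-7, 7, 5, -7, -6).
GS T = -(D+L)⁻¹U: row 0 first, T[0,1] = -(-5)/(-7) = -0.7143; later rows by forward substitution.
  T[0,:] = [+0.0000, -0.7143, +0.5714, +0.1429, +0.4286]
  T[1,:] = [+0.0000, +0.5102, -0.8367, -0.2449, +0.4082]
  T[2,:] = [+0.0000, +0.5510, -0.7837, +0.5755, +0.0408]
  T[3,:] = [+0.0000, -0.6618, +1.0682, -0.3738, -0.6152]
  T[4,:] = [+0.0000, -0.5413, +0.6534, -0.5230, -0.1045]
moduli |λ_i(T)| = 1.3399, 0.4251, 0.4251, 0.0963, 0.0000.
spectral radius ρ = 1.3399; 1.3399 > 1 ⇒ diverges.

no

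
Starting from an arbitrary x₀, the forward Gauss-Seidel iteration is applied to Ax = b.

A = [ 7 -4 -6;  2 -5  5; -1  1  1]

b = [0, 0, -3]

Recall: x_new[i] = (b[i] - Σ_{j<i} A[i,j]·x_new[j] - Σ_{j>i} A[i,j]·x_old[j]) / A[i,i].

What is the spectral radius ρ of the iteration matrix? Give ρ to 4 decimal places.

Write A = D+L+U with D = diag(7, -5, 1).
Gauss-Seidel: T = -(D+L)⁻¹U, row 0 first, T[0,2] = -(-6)/(7) = +0.8571; later rows by forward substitution.
  T[0,:] = [+0.0000 +0.5714 +0.8571]
  T[1,:] = [+0.0000 +0.2286 +1.3429]
  T[2,:] = [+0.0000 +0.3429 -0.4857]
|roots of det(T-λI)|: 0.8954, 0.6382, 0.0000.
ρ = 0.8954; 0.8954 < 1: convergent.

0.8954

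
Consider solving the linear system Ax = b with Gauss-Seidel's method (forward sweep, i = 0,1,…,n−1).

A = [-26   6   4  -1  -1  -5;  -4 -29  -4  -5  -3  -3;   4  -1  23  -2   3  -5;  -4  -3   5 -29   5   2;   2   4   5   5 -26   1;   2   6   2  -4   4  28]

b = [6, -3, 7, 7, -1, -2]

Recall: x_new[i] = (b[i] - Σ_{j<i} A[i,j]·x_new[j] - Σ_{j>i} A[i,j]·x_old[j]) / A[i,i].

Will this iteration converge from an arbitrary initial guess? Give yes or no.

Write A = D+L+U with D = diag(-26, -29, 23, -29, -26, 28).
Gauss-Seidel: T = -(D+L)⁻¹U, row 0 first, T[0,5] = -(-5)/(-26) = -0.1923; later rows by forward substitution.
  T[0,:] = [+0.0000, +0.2308, +0.1538, -0.0385, -0.0385, -0.1923]
  T[1,:] = [+0.0000, -0.0318, -0.1592, -0.1671, -0.0981, -0.0769]
  T[2,:] = [+0.0000, -0.0415, -0.0337, +0.0864, -0.1280, +0.2475]
  T[3,:] = [+0.0000, -0.0357, -0.0106, +0.0375, +0.1658, +0.1461]
  T[4,:] = [+0.0000, -0.0020, -0.0212, -0.0048, -0.0108, +0.0875]
  T[5,:] = [+0.0000, -0.0115, +0.0270, +0.0384, +0.0581, +0.0209]
|λ(T)| sorted: 0.1949, 0.1618, 0.0698, 0.0244, 0.0244, 0.0000.
ρ = 0.1949; 0.1949 < 1: convergent.

yes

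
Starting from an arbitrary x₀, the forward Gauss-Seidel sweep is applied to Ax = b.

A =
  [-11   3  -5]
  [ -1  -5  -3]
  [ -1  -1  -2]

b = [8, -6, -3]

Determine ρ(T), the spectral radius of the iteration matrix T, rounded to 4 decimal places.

Let D = diag(-11, -5, -2); L, U the strict triangles.
Gauss-Seidel: T = -(D+L)⁻¹U, row 0 first, T[0,1] = -(3)/(-11) = +0.2727; later rows by forward substitution.
  T[0,:] = [+0.0000, +0.2727, -0.4545]
  T[1,:] = [+0.0000, -0.0545, -0.5091]
  T[2,:] = [+0.0000, -0.1091, +0.4818]
|eigenvalues of T|: 0.5706, 0.1434, 0.0000.
spectral radius ρ = 0.5706; 0.5706 < 1 ⇒ converges.

0.5706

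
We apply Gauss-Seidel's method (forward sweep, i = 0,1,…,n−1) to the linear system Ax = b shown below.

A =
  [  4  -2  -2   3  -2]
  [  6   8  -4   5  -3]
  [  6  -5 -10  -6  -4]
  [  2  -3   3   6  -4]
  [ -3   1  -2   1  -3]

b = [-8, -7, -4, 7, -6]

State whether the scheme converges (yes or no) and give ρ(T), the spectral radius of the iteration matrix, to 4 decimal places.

Split A = D + L + U, D = diag(4, 8, -10, 6, -3).
Gauss-Seidel: T = -(D+L)⁻¹U, row 0 first, T[0,4] = -(-2)/(4) = +0.5000; later rows by forward substitution.
  T[0,:] = [+0.0000, +0.5000, +0.5000, -0.7500, +0.5000]
  T[1,:] = [+0.0000, -0.3750, +0.1250, -0.0625, -0.0000]
  T[2,:] = [+0.0000, +0.4875, +0.2375, -1.0188, -0.1000]
  T[3,:] = [+0.0000, -0.5979, -0.2229, +0.7281, +0.5500]
  T[4,:] = [+0.0000, -1.1493, -0.6910, +1.6510, -0.2500]
|λ(T)| sorted: 1.6422, 0.7394, 0.2870, 0.2870, 0.0000.
spectral radius ρ = 1.6422; 1.6422 > 1 ⇒ diverges.

no, ρ = 1.6422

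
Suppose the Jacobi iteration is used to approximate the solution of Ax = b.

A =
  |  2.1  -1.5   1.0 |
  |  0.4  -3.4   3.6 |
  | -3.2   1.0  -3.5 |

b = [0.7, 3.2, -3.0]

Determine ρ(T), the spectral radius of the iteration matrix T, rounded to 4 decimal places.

Let D = diag(2.1, -3.4, -3.5); L, U the strict triangles.
Jacobi: T = -D⁻¹(L+U), T[2,1] = -(1)/(-3.5) = +0.2857; T[2,2] = 0.
  T[0,:] = [+0.0000  +0.7143  -0.4762]
  T[1,:] = [+0.1176  +0.0000  +1.0588]
  T[2,:] = [-0.9143  +0.2857  +0.0000]
|roots of det(T-λI)|: 1.1901, 0.7710, 0.7710.
ρ(T) = max|λ| = 1.1901; 1.1901 > 1, so it fails to converge.

1.1901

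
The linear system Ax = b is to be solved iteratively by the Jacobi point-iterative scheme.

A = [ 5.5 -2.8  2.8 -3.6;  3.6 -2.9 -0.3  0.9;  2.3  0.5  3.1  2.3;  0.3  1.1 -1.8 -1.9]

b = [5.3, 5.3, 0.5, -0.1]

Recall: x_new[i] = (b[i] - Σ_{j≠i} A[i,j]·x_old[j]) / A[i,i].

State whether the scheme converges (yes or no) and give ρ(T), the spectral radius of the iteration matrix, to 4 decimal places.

Diagonal D = diag(5.5, -2.9, 3.1, -1.9); L, U strict lower/upper.
Jacobi: T = -D⁻¹(L+U), T[0,3] = -(-3.6)/(5.5) = +0.6545; T[0,0] = 0.
  T[0,:] = [+0.0000, +0.5091, -0.5091, +0.6545]
  T[1,:] = [+1.2414, +0.0000, -0.1034, +0.3103]
  T[2,:] = [-0.7419, -0.1613, +0.0000, -0.7419]
  T[3,:] = [+0.1579, +0.5789, -0.9474, +0.0000]
|λ(T)| sorted: 1.6653, 0.8467, 0.8467, 0.0269.
ρ(T) = max|λ| = 1.6653; 1.6653 > 1: divergent.

no, ρ = 1.6653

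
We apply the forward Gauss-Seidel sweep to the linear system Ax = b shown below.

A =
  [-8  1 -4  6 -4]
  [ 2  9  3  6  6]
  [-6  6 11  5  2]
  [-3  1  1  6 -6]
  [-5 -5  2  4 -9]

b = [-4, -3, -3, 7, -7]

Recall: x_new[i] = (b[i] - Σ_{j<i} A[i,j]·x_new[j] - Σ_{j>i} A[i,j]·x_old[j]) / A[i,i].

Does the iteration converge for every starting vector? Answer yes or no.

no

Split A = D + L + U, D = diag(-8, 9, 11, 6, -9).
T_GS = -(D+L)⁻¹U: row 0 first, T[0,1] = -(1)/(-8) = +0.1250; later rows by forward substitution.
  T[0,:] = [+0.0000 +0.1250 -0.5000 +0.7500 -0.5000]
  T[1,:] = [+0.0000 -0.0278 -0.2222 -0.8333 -0.5556]
  T[2,:] = [+0.0000 +0.0833 -0.1515 +0.4091 -0.1515]
  T[3,:] = [+0.0000 +0.0532 -0.1877 +0.4457 +0.8678]
  T[4,:] = [+0.0000 -0.0118 +0.2841 +0.3353 +0.9385]
eigenvalue magnitudes: 1.2934, 0.4244, 0.4244, 0.0452, 0.0000.
ρ(T) = max|λ| = 1.2934; 1.2934 > 1 ⇒ diverges.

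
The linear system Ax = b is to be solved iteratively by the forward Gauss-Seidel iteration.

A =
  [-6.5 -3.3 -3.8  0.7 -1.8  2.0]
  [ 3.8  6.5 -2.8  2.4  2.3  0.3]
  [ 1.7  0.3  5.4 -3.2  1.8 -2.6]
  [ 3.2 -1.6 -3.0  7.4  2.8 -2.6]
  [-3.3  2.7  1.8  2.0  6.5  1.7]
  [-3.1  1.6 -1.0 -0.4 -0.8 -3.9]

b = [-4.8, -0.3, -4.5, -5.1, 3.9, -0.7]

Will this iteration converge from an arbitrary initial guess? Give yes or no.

Split A = D + L + U, D = diag(-6.5, 6.5, 5.4, 7.4, 6.5, -3.9).
Gauss-Seidel: T = -(D+L)⁻¹U, row 0 first, T[0,2] = -(-3.8)/(-6.5) = -0.5846; later rows by forward substitution.
  T[0,:] = [+0.0000  -0.5077  -0.5846  +0.1077  -0.2769  +0.3077]
  T[1,:] = [+0.0000  +0.2968  +0.7725  -0.4322  -0.1920  -0.2260]
  T[2,:] = [+0.0000  +0.1433  +0.1411  +0.5827  -0.2355  +0.3972]
  T[3,:] = [+0.0000  +0.3418  +0.4771  +0.0962  -0.3956  +0.3304]
  T[4,:] = [+0.0000  -0.5259  -0.8036  +0.0432  +0.1261  -0.2231]
  T[5,:] = [+0.0000  +0.5614  +0.8614  -0.4311  +0.2165  -0.4273]
eigenvalue magnitudes: 1.1855, 0.4775, 0.4775, 0.1942, 0.1942, 0.0000.
ρ(T) = max|λ| = 1.1855; 1.1855 > 1: divergent.

no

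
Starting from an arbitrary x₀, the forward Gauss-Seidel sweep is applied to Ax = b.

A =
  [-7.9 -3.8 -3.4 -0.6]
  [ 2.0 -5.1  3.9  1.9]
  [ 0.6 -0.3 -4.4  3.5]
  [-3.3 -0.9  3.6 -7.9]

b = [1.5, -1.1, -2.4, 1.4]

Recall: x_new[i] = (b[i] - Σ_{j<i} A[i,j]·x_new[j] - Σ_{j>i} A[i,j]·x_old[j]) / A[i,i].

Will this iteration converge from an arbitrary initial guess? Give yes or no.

Let D = diag(-7.9, -5.1, -4.4, -7.9); L, U the strict triangles.
T_GS = -(D+L)⁻¹U: row 0 first, T[0,2] = -(-3.4)/(-7.9) = -0.4304; later rows by forward substitution.
  T[0,:] = [+0.0000  -0.4810  -0.4304  -0.0759]
  T[1,:] = [+0.0000  -0.1886  +0.5959  +0.3428]
  T[2,:] = [+0.0000  -0.0527  -0.0993  +0.7617]
  T[3,:] = [+0.0000  +0.1984  +0.0666  +0.3398]
eigenvalue magnitudes: 0.6275, 0.4413, 0.4413, 0.0000.
ρ(T) = max|λ| = 0.6275; 0.6275 < 1 ⇒ converges.

yes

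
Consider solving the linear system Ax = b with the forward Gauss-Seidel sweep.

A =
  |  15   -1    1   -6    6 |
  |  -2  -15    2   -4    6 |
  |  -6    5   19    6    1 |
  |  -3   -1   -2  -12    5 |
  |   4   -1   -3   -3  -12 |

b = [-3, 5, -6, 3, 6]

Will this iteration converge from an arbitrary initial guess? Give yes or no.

Write A = D+L+U with D = diag(15, -15, 19, -12, -12).
T_GS = -(D+L)⁻¹U: row 0 first, T[0,4] = -(6)/(15) = -0.4000; later rows by forward substitution.
  T[0,:] = [+0.0000, +0.0667, -0.0667, +0.4000, -0.4000]
  T[1,:] = [+0.0000, -0.0089, +0.1422, -0.3200, +0.4533]
  T[2,:] = [+0.0000, +0.0234, -0.0585, -0.1053, -0.2982]
  T[3,:] = [+0.0000, -0.0198, +0.0146, -0.0558, +0.5286]
  T[4,:] = [+0.0000, +0.0221, -0.0231, +0.2003, -0.2287]
moduli |λ_i(T)| = 0.5228, 0.1978, 0.0763, 0.0494, 0.0000.
ρ = 0.5228; 0.5228 < 1 ⇒ converges.

yes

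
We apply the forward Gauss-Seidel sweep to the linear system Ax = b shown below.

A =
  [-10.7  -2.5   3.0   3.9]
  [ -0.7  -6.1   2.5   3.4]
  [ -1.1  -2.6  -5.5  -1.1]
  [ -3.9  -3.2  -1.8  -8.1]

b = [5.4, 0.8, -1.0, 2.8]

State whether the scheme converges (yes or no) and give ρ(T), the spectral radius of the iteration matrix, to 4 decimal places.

Split A = D + L + U, D = diag(-10.7, -6.1, -5.5, -8.1).
Gauss-Seidel: T = -(D+L)⁻¹U, row 0 first, T[0,3] = -(3.9)/(-10.7) = +0.3645; later rows by forward substitution.
  T[0,:] = [+0.0000 -0.2336 +0.2804 +0.3645]
  T[1,:] = [+0.0000 +0.0268 +0.3777 +0.5156]
  T[2,:] = [+0.0000 +0.0341 -0.2346 -0.5166]
  T[3,:] = [+0.0000 +0.0943 -0.2321 -0.2644]
|λ(T)| sorted: 0.6854, 0.1160, 0.1160, 0.0000.
ρ = 0.6854; 0.6854 < 1: convergent.

yes, ρ = 0.6854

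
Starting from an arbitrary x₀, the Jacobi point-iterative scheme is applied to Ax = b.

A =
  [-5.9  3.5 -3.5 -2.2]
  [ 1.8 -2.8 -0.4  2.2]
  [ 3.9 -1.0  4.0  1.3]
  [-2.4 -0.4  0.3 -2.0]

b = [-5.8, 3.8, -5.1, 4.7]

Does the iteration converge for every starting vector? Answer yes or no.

no

Split A = D + L + U, D = diag(-5.9, -2.8, 4, -2).
T_J = -D⁻¹(L+U): T[2,3] = -(1.3)/(4) = -0.3250; T[2,2] = 0.
  T[0,:] = [+0.0000, +0.5932, -0.5932, -0.3729]
  T[1,:] = [+0.6429, +0.0000, -0.1429, +0.7857]
  T[2,:] = [-0.9750, +0.2500, +0.0000, -0.3250]
  T[3,:] = [-1.2000, -0.2000, +0.1500, +0.0000]
|eigenvalues of T|: 1.3262, 0.6880, 0.3927, 0.3927.
ρ = 1.3262; 1.3262 > 1: divergent.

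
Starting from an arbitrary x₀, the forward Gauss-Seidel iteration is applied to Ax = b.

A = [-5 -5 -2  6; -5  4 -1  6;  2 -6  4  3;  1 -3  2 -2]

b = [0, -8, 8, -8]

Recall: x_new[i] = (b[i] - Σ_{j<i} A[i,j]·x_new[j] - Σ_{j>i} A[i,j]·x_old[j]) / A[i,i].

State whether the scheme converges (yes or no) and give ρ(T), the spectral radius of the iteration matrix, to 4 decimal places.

A = D + L + U where D = diag(-5, 4, 4, -2).
Gauss-Seidel: T = -(D+L)⁻¹U, row 0 first, T[0,1] = -(-5)/(-5) = -1.0000; later rows by forward substitution.
  T[0,:] = [+0.0000 -1.0000 -0.4000 +1.2000]
  T[1,:] = [+0.0000 -1.2500 -0.2500 +0.0000]
  T[2,:] = [+0.0000 -1.3750 -0.1750 -1.3500]
  T[3,:] = [+0.0000 +0.0000 +0.0000 -0.7500]
|roots of det(T-λI)|: 1.5079, 0.7500, 0.0829, 0.0000.
spectral radius ρ = 1.5079; 1.5079 > 1, so it fails to converge.

no, ρ = 1.5079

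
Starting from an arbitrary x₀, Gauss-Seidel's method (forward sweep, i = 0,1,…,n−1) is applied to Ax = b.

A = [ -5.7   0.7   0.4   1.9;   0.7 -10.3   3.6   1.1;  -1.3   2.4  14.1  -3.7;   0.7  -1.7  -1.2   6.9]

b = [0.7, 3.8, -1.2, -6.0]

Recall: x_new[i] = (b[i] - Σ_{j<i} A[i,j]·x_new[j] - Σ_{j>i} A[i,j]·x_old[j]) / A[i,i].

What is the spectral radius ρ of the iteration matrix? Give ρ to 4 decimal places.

0.1751

A = D + L + U where D = diag(-5.7, -10.3, 14.1, 6.9).
T_GS = -(D+L)⁻¹U: row 0 first, T[0,3] = -(1.9)/(-5.7) = +0.3333; later rows by forward substitution.
  T[0,:] = [+0.0000  +0.1228  +0.0702  +0.3333]
  T[1,:] = [+0.0000  +0.0083  +0.3543  +0.1294]
  T[2,:] = [+0.0000  +0.0099  -0.0538  +0.2711]
  T[3,:] = [+0.0000  -0.0087  +0.0708  +0.0452]
|eigenvalues of T|: 0.1751, 0.1208, 0.0540, 0.0000.
spectral radius ρ = 0.1751; 0.1751 < 1: convergent.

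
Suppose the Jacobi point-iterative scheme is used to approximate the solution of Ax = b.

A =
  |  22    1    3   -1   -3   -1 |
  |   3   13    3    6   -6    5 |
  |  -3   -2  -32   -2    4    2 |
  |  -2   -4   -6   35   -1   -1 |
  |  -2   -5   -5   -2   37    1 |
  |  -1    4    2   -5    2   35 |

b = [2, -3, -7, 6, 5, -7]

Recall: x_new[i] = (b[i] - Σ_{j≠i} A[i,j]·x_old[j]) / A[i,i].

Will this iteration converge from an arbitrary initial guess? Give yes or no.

yes

Diagonal D = diag(22, 13, -32, 35, 37, 35); L, U strict lower/upper.
T_J = -D⁻¹(L+U): T[5,1] = -(4)/(35) = -0.1143; T[5,5] = 0.
  T[0,:] = [+0.0000, -0.0455, -0.1364, +0.0455, +0.1364, +0.0455]
  T[1,:] = [-0.2308, +0.0000, -0.2308, -0.4615, +0.4615, -0.3846]
  T[2,:] = [-0.0938, -0.0625, +0.0000, -0.0625, +0.1250, +0.0625]
  T[3,:] = [+0.0571, +0.1143, +0.1714, +0.0000, +0.0286, +0.0286]
  T[4,:] = [+0.0541, +0.1351, +0.1351, +0.0541, +0.0000, -0.0270]
  T[5,:] = [+0.0286, -0.1143, -0.0571, +0.1429, -0.0571, +0.0000]
|roots of det(T-λI)|: 0.3253, 0.2070, 0.2070, 0.1358, 0.1323, 0.0749.
spectral radius ρ = 0.3253; 0.3253 < 1, so it converges for any x₀.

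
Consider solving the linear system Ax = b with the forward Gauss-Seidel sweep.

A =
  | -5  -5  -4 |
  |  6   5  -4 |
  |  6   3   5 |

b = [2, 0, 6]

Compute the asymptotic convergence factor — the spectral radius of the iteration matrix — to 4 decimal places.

1.6766

Let D = diag(-5, 5, 5); L, U the strict triangles.
GS T = -(D+L)⁻¹U: row 0 first, T[0,1] = -(-5)/(-5) = -1.0000; later rows by forward substitution.
  T[0,:] = [+0.0000 -1.0000 -0.8000]
  T[1,:] = [+0.0000 +1.2000 +1.7600]
  T[2,:] = [+0.0000 +0.4800 -0.0960]
|λ(T)| sorted: 1.6766, 0.5726, 0.0000.
ρ = 1.6766; 1.6766 > 1: divergent.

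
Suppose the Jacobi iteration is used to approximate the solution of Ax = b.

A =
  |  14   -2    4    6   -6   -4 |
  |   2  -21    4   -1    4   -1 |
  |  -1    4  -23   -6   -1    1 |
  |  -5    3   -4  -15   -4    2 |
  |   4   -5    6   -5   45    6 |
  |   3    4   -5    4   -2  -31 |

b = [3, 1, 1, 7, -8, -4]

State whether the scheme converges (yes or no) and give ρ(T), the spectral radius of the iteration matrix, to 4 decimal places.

Split A = D + L + U, D = diag(14, -21, -23, -15, 45, -31).
Jacobi: T = -D⁻¹(L+U), T[1,4] = -(4)/(-21) = +0.1905; T[1,1] = 0.
  T[0,:] = [+0.0000 +0.1429 -0.2857 -0.4286 +0.4286 +0.2857]
  T[1,:] = [+0.0952 +0.0000 +0.1905 -0.0476 +0.1905 -0.0476]
  T[2,:] = [-0.0435 +0.1739 +0.0000 -0.2609 -0.0435 +0.0435]
  T[3,:] = [-0.3333 +0.2000 -0.2667 +0.0000 -0.2667 +0.1333]
  T[4,:] = [-0.0889 +0.1111 -0.1333 +0.1111 +0.0000 -0.1333]
  T[5,:] = [+0.0968 +0.1290 -0.1613 +0.1290 -0.0645 +0.0000]
moduli |λ_i(T)| = 0.6162, 0.3360, 0.3360, 0.2352, 0.2325, 0.1245.
ρ = 0.6162; 0.6162 < 1, so it converges for any x₀.

yes, ρ = 0.6162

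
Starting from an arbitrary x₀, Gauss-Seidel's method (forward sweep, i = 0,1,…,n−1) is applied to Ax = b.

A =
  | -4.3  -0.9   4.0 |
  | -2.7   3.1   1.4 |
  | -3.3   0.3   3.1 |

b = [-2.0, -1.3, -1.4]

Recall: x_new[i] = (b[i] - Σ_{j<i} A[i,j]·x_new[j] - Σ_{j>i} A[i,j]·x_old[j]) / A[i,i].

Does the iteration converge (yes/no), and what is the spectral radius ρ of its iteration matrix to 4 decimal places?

Let D = diag(-4.3, 3.1, 3.1); L, U the strict triangles.
T_GS = -(D+L)⁻¹U: row 0 first, T[0,1] = -(-0.9)/(-4.3) = -0.2093; later rows by forward substitution.
  T[0,:] = [+0.0000  -0.2093  +0.9302]
  T[1,:] = [+0.0000  -0.1823  +0.3586]
  T[2,:] = [+0.0000  -0.2052  +0.9555]
eigenvalue magnitudes: 0.8867, 0.1135, 0.0000.
ρ(T) = max|λ| = 0.8867; 0.8867 < 1 ⇒ converges.

yes, ρ = 0.8867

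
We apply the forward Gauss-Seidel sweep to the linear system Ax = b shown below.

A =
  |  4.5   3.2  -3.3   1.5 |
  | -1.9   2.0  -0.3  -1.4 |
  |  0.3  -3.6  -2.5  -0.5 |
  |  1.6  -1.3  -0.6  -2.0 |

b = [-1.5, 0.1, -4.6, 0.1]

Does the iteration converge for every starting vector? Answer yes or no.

no

Split A = D + L + U, D = diag(4.5, 2, -2.5, -2).
T_GS = -(D+L)⁻¹U: row 0 first, T[0,2] = -(-3.3)/(4.5) = +0.7333; later rows by forward substitution.
  T[0,:] = [+0.0000  -0.7111  +0.7333  -0.3333]
  T[1,:] = [+0.0000  -0.6756  +0.8467  +0.3833]
  T[2,:] = [+0.0000  +0.8875  -1.1312  -0.7920]
  T[3,:] = [+0.0000  -0.3960  +0.3757  -0.2782]
|roots of det(T-λI)|: 1.3734, 0.7286, 0.0171, 0.0000.
ρ = 1.3734; 1.3734 > 1, so it fails to converge.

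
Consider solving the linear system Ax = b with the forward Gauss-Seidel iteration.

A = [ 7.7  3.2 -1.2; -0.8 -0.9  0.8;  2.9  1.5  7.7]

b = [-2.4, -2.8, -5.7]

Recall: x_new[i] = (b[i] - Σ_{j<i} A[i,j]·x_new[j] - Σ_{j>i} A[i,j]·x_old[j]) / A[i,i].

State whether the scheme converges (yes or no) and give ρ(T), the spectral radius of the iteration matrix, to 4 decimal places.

yes, ρ = 0.4642

Split A = D + L + U, D = diag(7.7, -0.9, 7.7).
GS T = -(D+L)⁻¹U: row 0 first, T[0,1] = -(3.2)/(7.7) = -0.4156; later rows by forward substitution.
  T[0,:] = [+0.0000, -0.4156, +0.1558]
  T[1,:] = [+0.0000, +0.3694, +0.7504]
  T[2,:] = [+0.0000, +0.0846, -0.2049]
|roots of det(T-λI)|: 0.4642, 0.2997, 0.0000.
spectral radius ρ = 0.4642; 0.4642 < 1, so it converges for any x₀.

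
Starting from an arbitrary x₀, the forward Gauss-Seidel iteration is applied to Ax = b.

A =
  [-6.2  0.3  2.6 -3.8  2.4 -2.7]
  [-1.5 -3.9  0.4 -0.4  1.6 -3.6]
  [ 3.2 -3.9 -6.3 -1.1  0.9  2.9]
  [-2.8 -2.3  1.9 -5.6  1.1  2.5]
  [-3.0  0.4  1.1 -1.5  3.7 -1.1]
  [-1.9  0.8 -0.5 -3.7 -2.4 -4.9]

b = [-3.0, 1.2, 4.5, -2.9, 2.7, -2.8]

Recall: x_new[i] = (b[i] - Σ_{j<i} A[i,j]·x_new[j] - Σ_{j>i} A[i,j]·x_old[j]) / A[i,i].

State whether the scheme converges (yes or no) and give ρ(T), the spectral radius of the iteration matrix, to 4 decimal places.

Let D = diag(-6.2, -3.9, -6.3, -5.6, 3.7, -4.9); L, U the strict triangles.
T_GS = -(D+L)⁻¹U: row 0 first, T[0,2] = -(2.6)/(-6.2) = +0.4194; later rows by forward substitution.
  T[0,:] = [+0.0000 +0.0484 +0.4194 -0.6129 +0.3871 -0.4355]
  T[1,:] = [+0.0000 -0.0186 -0.0587 +0.1332 +0.2614 -0.7556]
  T[2,:] = [+0.0000 +0.0361 +0.2494 -0.5684 +0.1777 +0.7069]
  T[3,:] = [+0.0000 -0.0043 -0.1010 +0.0589 -0.0442 +1.2143]
  T[4,:] = [+0.0000 +0.0288 +0.2313 -0.3185 +0.2149 +0.3080]
  T[5,:] = [+0.0000 -0.0363 -0.2347 +0.4289 -0.1974 -1.0944]
|roots of det(T-λI)|: 1.2890, 0.7219, 0.0647, 0.0315, 0.0103, 0.0000.
ρ(T) = max|λ| = 1.2890; 1.2890 > 1: divergent.

no, ρ = 1.2890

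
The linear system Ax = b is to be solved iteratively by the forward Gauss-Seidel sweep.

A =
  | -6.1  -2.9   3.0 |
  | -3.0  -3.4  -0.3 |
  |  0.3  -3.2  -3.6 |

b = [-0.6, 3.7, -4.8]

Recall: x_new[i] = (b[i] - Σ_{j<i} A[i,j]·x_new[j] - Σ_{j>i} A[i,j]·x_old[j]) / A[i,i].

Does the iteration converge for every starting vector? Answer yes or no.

yes

Split A = D + L + U, D = diag(-6.1, -3.4, -3.6).
GS T = -(D+L)⁻¹U: row 0 first, T[0,2] = -(3)/(-6.1) = +0.4918; later rows by forward substitution.
  T[0,:] = [+0.0000  -0.4754  +0.4918]
  T[1,:] = [+0.0000  +0.4195  -0.5222]
  T[2,:] = [+0.0000  -0.4125  +0.5051]
|roots of det(T-λI)|: 0.9284, 0.0038, 0.0000.
ρ(T) = max|λ| = 0.9284; 0.9284 < 1: convergent.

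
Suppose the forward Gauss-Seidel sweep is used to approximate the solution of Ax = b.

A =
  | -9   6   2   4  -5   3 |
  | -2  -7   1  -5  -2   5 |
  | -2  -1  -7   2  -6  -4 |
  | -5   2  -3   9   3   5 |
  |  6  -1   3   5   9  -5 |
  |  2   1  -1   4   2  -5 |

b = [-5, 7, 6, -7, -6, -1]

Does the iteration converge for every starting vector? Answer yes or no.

no

Let D = diag(-9, -7, -7, 9, 9, -5); L, U the strict triangles.
Gauss-Seidel: T = -(D+L)⁻¹U, row 0 first, T[0,2] = -(2)/(-9) = +0.2222; later rows by forward substitution.
  T[0,:] = [+0.0000 +0.6667 +0.2222 +0.4444 -0.5556 +0.3333]
  T[1,:] = [+0.0000 -0.1905 +0.0794 -0.8413 -0.1270 +0.6190]
  T[2,:] = [+0.0000 -0.1633 -0.0748 +0.2789 -0.6803 -0.7551]
  T[3,:] = [+0.0000 +0.3583 +0.0809 +0.5268 -0.8405 -0.7596]
  T[4,:] = [+0.0000 -0.6102 -0.1593 -0.7754 +1.0500 +1.0758]
  T[5,:] = [+0.0000 +0.3038 +0.1207 +0.0650 -0.3640 +0.2308]
|eigenvalues of T|: 1.1225, 0.7084, 0.3556, 0.0844, 0.0844, 0.0000.
ρ = 1.1225; 1.1225 > 1: divergent.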